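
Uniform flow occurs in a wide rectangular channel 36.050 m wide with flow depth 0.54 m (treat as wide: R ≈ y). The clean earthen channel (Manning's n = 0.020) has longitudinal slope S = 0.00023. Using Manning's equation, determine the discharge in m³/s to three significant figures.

A = b·y = 36.050 × 0.54 = 19.47 m²
Wide channel: R ≈ y = 0.54 m
Q = (1/n)·A·R^(2/3)·S^(1/2) = (1/0.020) × 19.47 × 0.5400^(2/3) × 0.00023^(1/2) = 9.789 m³/s

9.79 m³/s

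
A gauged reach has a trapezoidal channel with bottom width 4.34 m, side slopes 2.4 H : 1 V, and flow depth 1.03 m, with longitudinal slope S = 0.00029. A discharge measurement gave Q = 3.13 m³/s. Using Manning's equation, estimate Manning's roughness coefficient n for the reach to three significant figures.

0.0308

A = (b + z·y)·y = (4.34 + 2.4×1.03)×1.03 = 7.016 m²
P = b + 2y√(1+z²) = 4.34 + 2×1.03×√(1+2.4²) = 9.696 m
R = A/P = 7.016/9.696 = 0.7236 m
n = (1/Q)·A·R^(2/3)·S^(1/2) = (1/3.13) × 7.016 × 0.8060 × 0.01703 = 0.03077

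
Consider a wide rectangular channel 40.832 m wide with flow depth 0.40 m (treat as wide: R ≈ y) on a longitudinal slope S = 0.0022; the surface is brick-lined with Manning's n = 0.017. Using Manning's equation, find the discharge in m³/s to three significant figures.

A = b·y = 40.832 × 0.40 = 16.33 m²
Wide channel: R ≈ y = 0.40 m
Q = (1/n)·A·R^(2/3)·S^(1/2) = (1/0.017) × 16.33 × 0.4000^(2/3) × 0.0022^(1/2) = 24.46 m³/s

24.5 m³/s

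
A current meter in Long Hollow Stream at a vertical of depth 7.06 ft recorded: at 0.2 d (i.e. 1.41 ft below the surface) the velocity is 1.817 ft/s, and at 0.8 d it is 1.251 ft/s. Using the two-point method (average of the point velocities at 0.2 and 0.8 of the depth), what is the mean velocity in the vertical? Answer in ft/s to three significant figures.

1.53 ft/s

v̄ = (1.817 + 1.251) / 2 = 1.534 ft/s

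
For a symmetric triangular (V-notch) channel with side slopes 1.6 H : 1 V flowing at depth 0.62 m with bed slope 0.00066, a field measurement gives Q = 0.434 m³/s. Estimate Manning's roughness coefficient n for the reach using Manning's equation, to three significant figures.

A = z·y² = 1.6×0.62² = 0.6150 m²
P = 2y√(1+z²) = 2×0.62×√(1+1.6²) = 2.340 m
R = A/P = 0.6150/2.340 = 0.2629 m
n = (1/Q)·A·R^(2/3)·S^(1/2) = (1/0.434) × 0.6150 × 0.4104 × 0.02569 = 0.01494

0.0149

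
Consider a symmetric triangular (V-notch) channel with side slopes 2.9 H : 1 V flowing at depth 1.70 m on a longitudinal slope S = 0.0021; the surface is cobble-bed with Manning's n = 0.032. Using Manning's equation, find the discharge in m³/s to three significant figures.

A = z·y² = 2.9×1.70² = 8.381 m²
P = 2y√(1+z²) = 2×1.70×√(1+2.9²) = 10.43 m
R = A/P = 8.381/10.43 = 0.8036 m
Q = (1/n)·A·R^(2/3)·S^(1/2) = (1/0.032) × 8.381 × 0.8036^(2/3) × 0.0021^(1/2) = 10.37 m³/s

10.4 m³/s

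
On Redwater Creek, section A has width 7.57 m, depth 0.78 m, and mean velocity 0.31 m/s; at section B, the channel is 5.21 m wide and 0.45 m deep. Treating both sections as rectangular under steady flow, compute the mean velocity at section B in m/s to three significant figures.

Q = A₁V₁ = (7.57×0.78) × 0.31 = 1.830 m³/s
A₂ = 5.21 × 0.45 = 2.345 m²
V₂ = Q/A₂ = 1.830/2.345 = 0.7807 m/s

0.781 m/s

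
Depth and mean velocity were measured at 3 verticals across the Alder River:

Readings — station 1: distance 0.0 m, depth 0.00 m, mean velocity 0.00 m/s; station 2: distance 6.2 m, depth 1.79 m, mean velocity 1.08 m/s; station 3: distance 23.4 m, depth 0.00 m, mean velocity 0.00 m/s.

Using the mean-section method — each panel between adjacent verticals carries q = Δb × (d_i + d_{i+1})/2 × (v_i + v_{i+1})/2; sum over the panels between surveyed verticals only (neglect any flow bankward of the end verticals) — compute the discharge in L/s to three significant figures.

Panel 1-2: Δb = 6.2 m, d̄ = (0.00+1.79)/2 = 0.895, v̄ = (0.00+1.08)/2 = 0.54 → q = 6.2×0.895×0.54 = 2.996 m³/s
Panel 2-3: Δb = 17.2 m, d̄ = (1.79+0.00)/2 = 0.895, v̄ = (1.08+0.00)/2 = 0.54 → q = 17.2×0.895×0.54 = 8.313 m³/s
Q = Σ q = 11.31 m³/s
= 11.31 × 1000 = 11310 L/s

11300 L/s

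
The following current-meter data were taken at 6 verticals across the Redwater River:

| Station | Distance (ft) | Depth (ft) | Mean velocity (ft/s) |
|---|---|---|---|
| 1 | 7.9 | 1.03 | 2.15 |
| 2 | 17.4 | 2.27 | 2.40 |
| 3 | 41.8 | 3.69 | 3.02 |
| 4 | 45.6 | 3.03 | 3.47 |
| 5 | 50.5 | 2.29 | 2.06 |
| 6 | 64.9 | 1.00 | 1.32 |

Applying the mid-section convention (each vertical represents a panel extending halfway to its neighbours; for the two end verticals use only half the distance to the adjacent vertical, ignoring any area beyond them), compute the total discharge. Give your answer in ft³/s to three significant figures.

361 ft³/s

w_1 = (17.4 − 7.9)/2 = 4.75 ft; q_1 = 2.15 × 1.03 × 4.75 = 10.52 ft³/s
w_2 = (41.8 − 7.9)/2 = 16.95 ft; q_2 = 2.40 × 2.27 × 16.95 = 92.34 ft³/s
w_3 = (45.6 − 17.4)/2 = 14.1 ft; q_3 = 3.02 × 3.69 × 14.1 = 157.1 ft³/s
w_4 = (50.5 − 41.8)/2 = 4.35 ft; q_4 = 3.47 × 3.03 × 4.35 = 45.74 ft³/s
w_5 = (64.9 − 45.6)/2 = 9.65 ft; q_5 = 2.06 × 2.29 × 9.65 = 45.52 ft³/s
w_6 = (64.9 − 50.5)/2 = 7.2 ft; q_6 = 1.32 × 1.00 × 7.2 = 9.504 ft³/s
Q = Σ qᵢ = 360.8 ft³/s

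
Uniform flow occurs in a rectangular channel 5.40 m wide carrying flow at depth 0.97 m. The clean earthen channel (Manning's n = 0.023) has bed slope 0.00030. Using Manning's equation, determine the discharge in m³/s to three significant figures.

A = b·y = 5.40 × 0.97 = 5.238 m²
P = b + 2y = 5.40 + 2×0.97 = 7.340 m
R = A/P = 5.238/7.340 = 0.7136 m
Q = (1/n)·A·R^(2/3)·S^(1/2) = (1/0.023) × 5.238 × 0.7136^(2/3) × 0.00030^(1/2) = 3.150 m³/s

3.15 m³/s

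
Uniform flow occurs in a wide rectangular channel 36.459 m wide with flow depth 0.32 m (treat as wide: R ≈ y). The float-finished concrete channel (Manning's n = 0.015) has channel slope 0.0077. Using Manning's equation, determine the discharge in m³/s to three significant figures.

A = b·y = 36.459 × 0.32 = 11.67 m²
Wide channel: R ≈ y = 0.32 m
Q = (1/n)·A·R^(2/3)·S^(1/2) = (1/0.015) × 11.67 × 0.3200^(2/3) × 0.0077^(1/2) = 31.93 m³/s

31.9 m³/s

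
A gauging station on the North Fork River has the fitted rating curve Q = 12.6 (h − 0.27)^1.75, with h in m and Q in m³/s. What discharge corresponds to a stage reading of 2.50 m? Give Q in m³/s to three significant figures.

Q = 12.6 × (2.50 − 0.27)^1.75 = 12.6 × 2.23^1.75 = 51.27 m³/s

51.3 m³/s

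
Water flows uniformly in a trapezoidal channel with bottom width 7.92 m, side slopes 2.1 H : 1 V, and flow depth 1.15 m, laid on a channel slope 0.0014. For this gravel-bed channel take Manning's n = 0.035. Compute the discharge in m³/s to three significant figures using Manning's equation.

11.8 m³/s

A = (b + z·y)·y = (7.92 + 2.1×1.15)×1.15 = 11.89 m²
P = b + 2y√(1+z²) = 7.92 + 2×1.15×√(1+2.1²) = 13.27 m
R = A/P = 11.89/13.27 = 0.8957 m
Q = (1/n)·A·R^(2/3)·S^(1/2) = (1/0.035) × 11.89 × 0.8957^(2/3) × 0.0014^(1/2) = 11.81 m³/s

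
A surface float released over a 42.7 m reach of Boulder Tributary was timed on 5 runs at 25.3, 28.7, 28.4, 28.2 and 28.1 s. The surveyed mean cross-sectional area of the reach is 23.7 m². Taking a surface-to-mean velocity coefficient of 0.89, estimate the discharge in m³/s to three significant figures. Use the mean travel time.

32.5 m³/s

t̄ = (25.3 + 28.7 + 28.4 + 28.2 + 28.1) / 5 = 27.74 s
v_surface = L / t̄ = 42.7 / 27.74 = 1.539 m/s
v_mean = 0.89 × 1.539 = 1.370 m/s
Q = A × v_mean = 23.7 × 1.370 = 32.47 m³/s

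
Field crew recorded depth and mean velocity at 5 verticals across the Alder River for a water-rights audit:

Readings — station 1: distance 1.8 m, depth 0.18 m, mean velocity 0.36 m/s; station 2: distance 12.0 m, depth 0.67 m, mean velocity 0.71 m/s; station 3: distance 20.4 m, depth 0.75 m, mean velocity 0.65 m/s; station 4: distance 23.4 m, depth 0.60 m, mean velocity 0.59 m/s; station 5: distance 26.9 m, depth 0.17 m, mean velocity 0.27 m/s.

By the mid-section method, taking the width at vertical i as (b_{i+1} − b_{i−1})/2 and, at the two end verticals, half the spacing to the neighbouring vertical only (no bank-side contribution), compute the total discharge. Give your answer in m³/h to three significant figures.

31600 m³/h

w_1 = (12.0 − 1.8)/2 = 5.1 m; q_1 = 0.36 × 0.18 × 5.1 = 0.3305 m³/s
w_2 = (20.4 − 1.8)/2 = 9.3 m; q_2 = 0.71 × 0.67 × 9.3 = 4.424 m³/s
w_3 = (23.4 − 12.0)/2 = 5.7 m; q_3 = 0.65 × 0.75 × 5.7 = 2.779 m³/s
w_4 = (26.9 − 20.4)/2 = 3.25 m; q_4 = 0.59 × 0.60 × 3.25 = 1.151 m³/s
w_5 = (26.9 − 23.4)/2 = 1.75 m; q_5 = 0.27 × 0.17 × 1.75 = 0.08033 m³/s
Q = Σ qᵢ = 8.764 m³/s
= 8.764 × 3600 = 31550 m³/h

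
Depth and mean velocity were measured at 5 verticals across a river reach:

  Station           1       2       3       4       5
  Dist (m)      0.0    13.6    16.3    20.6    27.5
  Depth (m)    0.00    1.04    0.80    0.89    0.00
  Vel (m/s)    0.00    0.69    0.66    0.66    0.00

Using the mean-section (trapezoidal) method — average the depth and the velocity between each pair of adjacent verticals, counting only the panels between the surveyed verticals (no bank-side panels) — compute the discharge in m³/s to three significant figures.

Panel 1-2: Δb = 13.6 m, d̄ = (0.00+1.04)/2 = 0.52, v̄ = (0.00+0.69)/2 = 0.345 → q = 13.6×0.52×0.345 = 2.440 m³/s
Panel 2-3: Δb = 2.7 m, d̄ = (1.04+0.80)/2 = 0.92, v̄ = (0.69+0.66)/2 = 0.675 → q = 2.7×0.92×0.675 = 1.677 m³/s
Panel 3-4: Δb = 4.3 m, d̄ = (0.80+0.89)/2 = 0.845, v̄ = (0.66+0.66)/2 = 0.66 → q = 4.3×0.845×0.66 = 2.398 m³/s
Panel 4-5: Δb = 6.9 m, d̄ = (0.89+0.00)/2 = 0.445, v̄ = (0.66+0.00)/2 = 0.33 → q = 6.9×0.445×0.33 = 1.013 m³/s
Q = Σ q = 7.528 m³/s

7.53 m³/s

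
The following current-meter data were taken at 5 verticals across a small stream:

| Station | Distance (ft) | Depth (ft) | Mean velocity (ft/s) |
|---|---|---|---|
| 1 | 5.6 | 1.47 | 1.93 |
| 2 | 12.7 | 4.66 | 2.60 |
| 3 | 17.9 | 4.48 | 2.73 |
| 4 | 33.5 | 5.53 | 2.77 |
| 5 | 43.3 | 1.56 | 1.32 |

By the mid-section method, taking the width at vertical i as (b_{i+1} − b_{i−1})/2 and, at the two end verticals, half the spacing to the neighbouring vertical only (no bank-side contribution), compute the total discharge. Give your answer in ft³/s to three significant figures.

w_1 = (12.7 − 5.6)/2 = 3.55 ft; q_1 = 1.93 × 1.47 × 3.55 = 10.07 ft³/s
w_2 = (17.9 − 5.6)/2 = 6.15 ft; q_2 = 2.60 × 4.66 × 6.15 = 74.51 ft³/s
w_3 = (33.5 − 12.7)/2 = 10.4 ft; q_3 = 2.73 × 4.48 × 10.4 = 127.2 ft³/s
w_4 = (43.3 − 17.9)/2 = 12.7 ft; q_4 = 2.77 × 5.53 × 12.7 = 194.5 ft³/s
w_5 = (43.3 − 33.5)/2 = 4.9 ft; q_5 = 1.32 × 1.56 × 4.9 = 10.09 ft³/s
Q = Σ qᵢ = 416.4 ft³/s

416 ft³/s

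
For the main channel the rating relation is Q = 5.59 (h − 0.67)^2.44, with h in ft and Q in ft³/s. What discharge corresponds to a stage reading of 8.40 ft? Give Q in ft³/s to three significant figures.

Q = 5.59 × (8.40 − 0.67)^2.44 = 5.59 × 7.73^2.44 = 821.4 ft³/s

821 ft³/s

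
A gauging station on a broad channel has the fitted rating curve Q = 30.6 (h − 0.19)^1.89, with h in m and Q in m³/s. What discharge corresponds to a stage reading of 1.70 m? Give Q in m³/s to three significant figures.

66.7 m³/s

Q = 30.6 × (1.70 − 0.19)^1.89 = 30.6 × 1.51^1.89 = 66.68 m³/s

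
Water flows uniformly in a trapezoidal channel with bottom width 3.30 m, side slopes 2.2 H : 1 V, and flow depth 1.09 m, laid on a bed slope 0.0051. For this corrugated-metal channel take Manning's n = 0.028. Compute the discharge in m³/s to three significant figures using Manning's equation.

12.8 m³/s

A = (b + z·y)·y = (3.30 + 2.2×1.09)×1.09 = 6.211 m²
P = b + 2y√(1+z²) = 3.30 + 2×1.09×√(1+2.2²) = 8.568 m
R = A/P = 6.211/8.568 = 0.7249 m
Q = (1/n)·A·R^(2/3)·S^(1/2) = (1/0.028) × 6.211 × 0.7249^(2/3) × 0.0051^(1/2) = 12.78 m³/s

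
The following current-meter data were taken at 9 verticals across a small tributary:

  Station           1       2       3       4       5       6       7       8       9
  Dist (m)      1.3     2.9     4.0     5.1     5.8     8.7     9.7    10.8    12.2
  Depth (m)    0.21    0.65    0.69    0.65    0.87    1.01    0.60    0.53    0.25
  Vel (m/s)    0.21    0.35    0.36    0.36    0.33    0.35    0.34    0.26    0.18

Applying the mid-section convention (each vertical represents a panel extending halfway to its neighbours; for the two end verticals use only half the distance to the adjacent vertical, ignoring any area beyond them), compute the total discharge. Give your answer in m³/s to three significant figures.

w_1 = (2.9 − 1.3)/2 = 0.8 m; q_1 = 0.21 × 0.21 × 0.8 = 0.03528 m³/s
w_2 = (4.0 − 1.3)/2 = 1.35 m; q_2 = 0.35 × 0.65 × 1.35 = 0.3071 m³/s
w_3 = (5.1 − 2.9)/2 = 1.1 m; q_3 = 0.36 × 0.69 × 1.1 = 0.2732 m³/s
w_4 = (5.8 − 4.0)/2 = 0.9 m; q_4 = 0.36 × 0.65 × 0.9 = 0.2106 m³/s
w_5 = (8.7 − 5.1)/2 = 1.8 m; q_5 = 0.33 × 0.87 × 1.8 = 0.5168 m³/s
w_6 = (9.7 − 5.8)/2 = 1.95 m; q_6 = 0.35 × 1.01 × 1.95 = 0.6893 m³/s
w_7 = (10.8 − 8.7)/2 = 1.05 m; q_7 = 0.34 × 0.60 × 1.05 = 0.2142 m³/s
w_8 = (12.2 − 9.7)/2 = 1.25 m; q_8 = 0.26 × 0.53 × 1.25 = 0.1723 m³/s
w_9 = (12.2 − 10.8)/2 = 0.7 m; q_9 = 0.18 × 0.25 × 0.7 = 0.03150 m³/s
Q = Σ qᵢ = 2.450 m³/s

2.45 m³/s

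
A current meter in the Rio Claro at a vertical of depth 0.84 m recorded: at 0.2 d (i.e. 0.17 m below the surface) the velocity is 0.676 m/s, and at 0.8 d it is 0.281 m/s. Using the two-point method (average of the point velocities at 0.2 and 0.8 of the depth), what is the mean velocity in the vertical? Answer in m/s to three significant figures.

0.479 m/s

v̄ = (0.676 + 0.281) / 2 = 0.4785 m/s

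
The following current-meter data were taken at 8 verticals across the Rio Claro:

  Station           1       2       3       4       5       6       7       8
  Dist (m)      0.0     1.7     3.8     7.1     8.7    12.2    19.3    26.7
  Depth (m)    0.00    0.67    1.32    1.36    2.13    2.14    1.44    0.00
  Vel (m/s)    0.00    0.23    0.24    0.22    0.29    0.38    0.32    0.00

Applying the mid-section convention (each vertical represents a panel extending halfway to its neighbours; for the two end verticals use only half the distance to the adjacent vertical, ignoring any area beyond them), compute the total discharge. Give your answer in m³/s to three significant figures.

11.1 m³/s

w_2 = (3.8 − 0.0)/2 = 1.9 m; q_2 = 0.23 × 0.67 × 1.9 = 0.2928 m³/s
w_3 = (7.1 − 1.7)/2 = 2.7 m; q_3 = 0.24 × 1.32 × 2.7 = 0.8554 m³/s
w_4 = (8.7 − 3.8)/2 = 2.45 m; q_4 = 0.22 × 1.36 × 2.45 = 0.7330 m³/s
w_5 = (12.2 − 7.1)/2 = 2.55 m; q_5 = 0.29 × 2.13 × 2.55 = 1.575 m³/s
w_6 = (19.3 − 8.7)/2 = 5.3 m; q_6 = 0.38 × 2.14 × 5.3 = 4.310 m³/s
w_7 = (26.7 − 12.2)/2 = 7.25 m; q_7 = 0.32 × 1.44 × 7.25 = 3.341 m³/s
Stations 1, 8 contribute zero (depth or velocity is 0).
Q = Σ qᵢ = 11.11 m³/s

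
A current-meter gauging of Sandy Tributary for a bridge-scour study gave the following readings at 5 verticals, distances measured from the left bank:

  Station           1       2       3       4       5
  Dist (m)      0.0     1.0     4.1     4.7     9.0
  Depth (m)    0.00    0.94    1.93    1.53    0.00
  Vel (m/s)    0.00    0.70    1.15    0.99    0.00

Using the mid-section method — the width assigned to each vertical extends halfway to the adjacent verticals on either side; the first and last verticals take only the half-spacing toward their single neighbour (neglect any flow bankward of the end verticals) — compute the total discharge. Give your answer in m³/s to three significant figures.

9.17 m³/s

w_2 = (4.1 − 0.0)/2 = 2.05 m; q_2 = 0.70 × 0.94 × 2.05 = 1.349 m³/s
w_3 = (4.7 − 1.0)/2 = 1.85 m; q_3 = 1.15 × 1.93 × 1.85 = 4.106 m³/s
w_4 = (9.0 − 4.1)/2 = 2.45 m; q_4 = 0.99 × 1.53 × 2.45 = 3.711 m³/s
Stations 1, 5 contribute zero (depth or velocity is 0).
Q = Σ qᵢ = 9.166 m³/s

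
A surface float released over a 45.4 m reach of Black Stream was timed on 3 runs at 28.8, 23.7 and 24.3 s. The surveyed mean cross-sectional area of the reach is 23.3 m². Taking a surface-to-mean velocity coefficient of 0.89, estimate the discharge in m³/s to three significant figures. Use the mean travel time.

36.8 m³/s

t̄ = (28.8 + 23.7 + 24.3) / 3 = 25.6 s
v_surface = L / t̄ = 45.4 / 25.6 = 1.773 m/s
v_mean = 0.89 × 1.773 = 1.578 m/s
Q = A × v_mean = 23.3 × 1.578 = 36.78 m³/s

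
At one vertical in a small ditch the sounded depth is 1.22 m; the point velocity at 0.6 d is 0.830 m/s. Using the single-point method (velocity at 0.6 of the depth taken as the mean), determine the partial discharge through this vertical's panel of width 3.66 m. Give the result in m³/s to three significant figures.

v̄ = v₀.₆ = 0.830 m/s
q = v̄ × d × w = 0.8300 × 1.22 × 3.66 = 3.706 m³/s

3.71 m³/s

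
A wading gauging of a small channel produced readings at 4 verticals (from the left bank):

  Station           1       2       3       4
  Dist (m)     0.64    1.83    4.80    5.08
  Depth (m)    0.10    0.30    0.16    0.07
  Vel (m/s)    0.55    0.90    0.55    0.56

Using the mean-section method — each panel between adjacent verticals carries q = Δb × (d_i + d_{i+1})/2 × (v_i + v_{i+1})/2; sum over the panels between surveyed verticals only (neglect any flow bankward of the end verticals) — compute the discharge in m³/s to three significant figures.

Panel 1-2: Δb = 1.19 m, d̄ = (0.10+0.30)/2 = 0.2, v̄ = (0.55+0.90)/2 = 0.725 → q = 1.19×0.2×0.725 = 0.1726 m³/s
Panel 2-3: Δb = 2.97 m, d̄ = (0.30+0.16)/2 = 0.23, v̄ = (0.90+0.55)/2 = 0.725 → q = 2.97×0.23×0.725 = 0.4952 m³/s
Panel 3-4: Δb = 0.28 m, d̄ = (0.16+0.07)/2 = 0.115, v̄ = (0.55+0.56)/2 = 0.555 → q = 0.28×0.115×0.555 = 0.01787 m³/s
Q = Σ q = 0.6857 m³/s

0.686 m³/s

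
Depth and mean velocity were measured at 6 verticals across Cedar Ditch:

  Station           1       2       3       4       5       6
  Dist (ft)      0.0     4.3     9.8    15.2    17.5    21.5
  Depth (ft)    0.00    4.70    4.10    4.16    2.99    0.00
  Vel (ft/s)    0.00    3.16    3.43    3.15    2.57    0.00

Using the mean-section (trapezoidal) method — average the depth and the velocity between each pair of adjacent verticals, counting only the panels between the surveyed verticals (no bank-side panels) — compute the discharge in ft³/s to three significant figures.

Panel 1-2: Δb = 4.3 ft, d̄ = (0.00+4.70)/2 = 2.35, v̄ = (0.00+3.16)/2 = 1.58 → q = 4.3×2.35×1.58 = 15.97 ft³/s
Panel 2-3: Δb = 5.5 ft, d̄ = (4.70+4.10)/2 = 4.4, v̄ = (3.16+3.43)/2 = 3.295 → q = 5.5×4.4×3.295 = 79.74 ft³/s
Panel 3-4: Δb = 5.4 ft, d̄ = (4.10+4.16)/2 = 4.13, v̄ = (3.43+3.15)/2 = 3.29 → q = 5.4×4.13×3.29 = 73.37 ft³/s
Panel 4-5: Δb = 2.3 ft, d̄ = (4.16+2.99)/2 = 3.575, v̄ = (3.15+2.57)/2 = 2.86 → q = 2.3×3.575×2.86 = 23.52 ft³/s
Panel 5-6: Δb = 4 ft, d̄ = (2.99+0.00)/2 = 1.495, v̄ = (2.57+0.00)/2 = 1.285 → q = 4×1.495×1.285 = 7.684 ft³/s
Q = Σ q = 200.3 ft³/s

200 ft³/s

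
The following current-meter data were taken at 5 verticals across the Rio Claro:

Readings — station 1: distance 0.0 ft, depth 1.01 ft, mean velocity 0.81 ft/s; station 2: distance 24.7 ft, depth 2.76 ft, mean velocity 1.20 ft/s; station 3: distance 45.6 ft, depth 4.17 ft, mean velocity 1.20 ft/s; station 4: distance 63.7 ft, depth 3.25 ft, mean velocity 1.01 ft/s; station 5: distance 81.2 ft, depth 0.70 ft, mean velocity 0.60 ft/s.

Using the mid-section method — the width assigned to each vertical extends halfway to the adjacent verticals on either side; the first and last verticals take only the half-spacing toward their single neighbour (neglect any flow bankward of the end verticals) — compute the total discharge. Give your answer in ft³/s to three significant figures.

w_1 = (24.7 − 0.0)/2 = 12.35 ft; q_1 = 0.81 × 1.01 × 12.35 = 10.10 ft³/s
w_2 = (45.6 − 0.0)/2 = 22.8 ft; q_2 = 1.20 × 2.76 × 22.8 = 75.51 ft³/s
w_3 = (63.7 − 24.7)/2 = 19.5 ft; q_3 = 1.20 × 4.17 × 19.5 = 97.58 ft³/s
w_4 = (81.2 − 45.6)/2 = 17.8 ft; q_4 = 1.01 × 3.25 × 17.8 = 58.43 ft³/s
w_5 = (81.2 − 63.7)/2 = 8.75 ft; q_5 = 0.60 × 0.70 × 8.75 = 3.675 ft³/s
Q = Σ qᵢ = 245.3 ft³/s

245 ft³/s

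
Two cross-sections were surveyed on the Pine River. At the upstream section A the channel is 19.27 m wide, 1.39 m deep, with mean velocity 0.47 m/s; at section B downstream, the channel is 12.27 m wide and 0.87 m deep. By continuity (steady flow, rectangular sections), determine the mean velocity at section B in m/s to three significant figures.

Q = A₁V₁ = (19.27×1.39) × 0.47 = 12.59 m³/s
A₂ = 12.27 × 0.87 = 10.67 m²
V₂ = Q/A₂ = 12.59/10.67 = 1.179 m/s

1.18 m/s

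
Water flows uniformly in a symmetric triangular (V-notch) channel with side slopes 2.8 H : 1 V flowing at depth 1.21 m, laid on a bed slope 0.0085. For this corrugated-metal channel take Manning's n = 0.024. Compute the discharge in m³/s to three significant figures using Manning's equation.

A = z·y² = 2.8×1.21² = 4.099 m²
P = 2y√(1+z²) = 2×1.21×√(1+2.8²) = 7.195 m
R = A/P = 4.099/7.195 = 0.5698 m
Q = (1/n)·A·R^(2/3)·S^(1/2) = (1/0.024) × 4.099 × 0.5698^(2/3) × 0.0085^(1/2) = 10.82 m³/s

10.8 m³/s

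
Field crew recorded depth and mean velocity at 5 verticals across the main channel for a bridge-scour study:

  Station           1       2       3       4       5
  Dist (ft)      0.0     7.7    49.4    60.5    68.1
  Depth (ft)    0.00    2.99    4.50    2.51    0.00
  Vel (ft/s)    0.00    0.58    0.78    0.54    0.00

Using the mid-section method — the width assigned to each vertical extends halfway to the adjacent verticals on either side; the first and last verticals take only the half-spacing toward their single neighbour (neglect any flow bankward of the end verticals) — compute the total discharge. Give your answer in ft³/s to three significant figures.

148 ft³/s

w_2 = (49.4 − 0.0)/2 = 24.7 ft; q_2 = 0.58 × 2.99 × 24.7 = 42.83 ft³/s
w_3 = (60.5 − 7.7)/2 = 26.4 ft; q_3 = 0.78 × 4.50 × 26.4 = 92.66 ft³/s
w_4 = (68.1 − 49.4)/2 = 9.35 ft; q_4 = 0.54 × 2.51 × 9.35 = 12.67 ft³/s
Stations 1, 5 contribute zero (depth or velocity is 0).
Q = Σ qᵢ = 148.2 ft³/s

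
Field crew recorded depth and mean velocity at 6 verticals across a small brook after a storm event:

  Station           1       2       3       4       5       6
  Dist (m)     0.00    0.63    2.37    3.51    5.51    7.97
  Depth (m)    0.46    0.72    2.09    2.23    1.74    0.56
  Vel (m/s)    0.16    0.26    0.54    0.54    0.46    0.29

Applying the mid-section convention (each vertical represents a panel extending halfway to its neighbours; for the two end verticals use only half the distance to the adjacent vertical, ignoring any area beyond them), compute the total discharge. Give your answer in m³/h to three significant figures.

w_1 = (0.63 − 0.00)/2 = 0.315 m; q_1 = 0.16 × 0.46 × 0.315 = 0.02318 m³/s
w_2 = (2.37 − 0.00)/2 = 1.185 m; q_2 = 0.26 × 0.72 × 1.185 = 0.2218 m³/s
w_3 = (3.51 − 0.63)/2 = 1.44 m; q_3 = 0.54 × 2.09 × 1.44 = 1.625 m³/s
w_4 = (5.51 − 2.37)/2 = 1.57 m; q_4 = 0.54 × 2.23 × 1.57 = 1.891 m³/s
w_5 = (7.97 − 3.51)/2 = 2.23 m; q_5 = 0.46 × 1.74 × 2.23 = 1.785 m³/s
w_6 = (7.97 − 5.51)/2 = 1.23 m; q_6 = 0.29 × 0.56 × 1.23 = 0.1998 m³/s
Q = Σ qᵢ = 5.745 m³/s
= 5.745 × 3600 = 20680 m³/h

20700 m³/h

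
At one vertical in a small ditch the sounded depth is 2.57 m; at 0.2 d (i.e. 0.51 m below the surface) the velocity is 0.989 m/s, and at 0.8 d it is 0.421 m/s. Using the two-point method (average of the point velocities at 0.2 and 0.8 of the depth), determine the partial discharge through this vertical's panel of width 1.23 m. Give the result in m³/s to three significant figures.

2.23 m³/s

v̄ = (0.989 + 0.421) / 2 = 0.7050 m/s
q = v̄ × d × w = 0.7050 × 2.57 × 1.23 = 2.229 m³/s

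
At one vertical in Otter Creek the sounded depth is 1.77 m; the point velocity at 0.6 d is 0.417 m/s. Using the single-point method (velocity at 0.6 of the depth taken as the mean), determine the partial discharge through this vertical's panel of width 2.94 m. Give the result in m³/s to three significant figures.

v̄ = v₀.₆ = 0.417 m/s
q = v̄ × d × w = 0.4170 × 1.77 × 2.94 = 2.170 m³/s

2.17 m³/s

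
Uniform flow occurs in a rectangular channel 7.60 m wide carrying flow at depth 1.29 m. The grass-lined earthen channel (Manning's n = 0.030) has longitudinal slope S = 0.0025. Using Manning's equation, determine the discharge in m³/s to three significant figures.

15.9 m³/s

A = b·y = 7.60 × 1.29 = 9.804 m²
P = b + 2y = 7.60 + 2×1.29 = 10.18 m
R = A/P = 9.804/10.18 = 0.9631 m
Q = (1/n)·A·R^(2/3)·S^(1/2) = (1/0.030) × 9.804 × 0.9631^(2/3) × 0.0025^(1/2) = 15.94 m³/s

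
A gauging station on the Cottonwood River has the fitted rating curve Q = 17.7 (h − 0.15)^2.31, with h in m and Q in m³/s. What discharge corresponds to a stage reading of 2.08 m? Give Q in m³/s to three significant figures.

Q = 17.7 × (2.08 − 0.15)^2.31 = 17.7 × 1.93^2.31 = 80.84 m³/s

80.8 m³/s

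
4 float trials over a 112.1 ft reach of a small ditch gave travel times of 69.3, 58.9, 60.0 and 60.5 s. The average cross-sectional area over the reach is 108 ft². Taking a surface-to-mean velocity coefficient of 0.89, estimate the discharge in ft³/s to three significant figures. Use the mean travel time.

173 ft³/s

t̄ = (69.3 + 58.9 + 60.0 + 60.5) / 4 = 62.175 s
v_surface = L / t̄ = 112.1 / 62.175 = 1.803 ft/s
v_mean = 0.89 × 1.803 = 1.605 ft/s
Q = A × v_mean = 108 × 1.605 = 173.3 ft³/s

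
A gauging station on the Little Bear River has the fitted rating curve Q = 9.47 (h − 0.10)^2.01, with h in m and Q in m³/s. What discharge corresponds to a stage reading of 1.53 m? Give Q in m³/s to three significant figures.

Q = 9.47 × (1.53 − 0.10)^2.01 = 9.47 × 1.43^2.01 = 19.43 m³/s

19.4 m³/s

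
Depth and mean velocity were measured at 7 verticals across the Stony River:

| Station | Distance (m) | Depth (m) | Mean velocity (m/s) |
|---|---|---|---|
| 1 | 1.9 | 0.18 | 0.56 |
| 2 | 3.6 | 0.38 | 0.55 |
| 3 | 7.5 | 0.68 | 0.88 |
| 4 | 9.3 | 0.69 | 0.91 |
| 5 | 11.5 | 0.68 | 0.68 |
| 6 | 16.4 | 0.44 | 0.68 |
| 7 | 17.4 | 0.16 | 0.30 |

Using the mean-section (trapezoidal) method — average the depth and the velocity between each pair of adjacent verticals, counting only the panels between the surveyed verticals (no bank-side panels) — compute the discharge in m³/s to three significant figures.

6.06 m³/s

Panel 1-2: Δb = 1.7 m, d̄ = (0.18+0.38)/2 = 0.28, v̄ = (0.56+0.55)/2 = 0.555 → q = 1.7×0.28×0.555 = 0.2642 m³/s
Panel 2-3: Δb = 3.9 m, d̄ = (0.38+0.68)/2 = 0.53, v̄ = (0.55+0.88)/2 = 0.715 → q = 3.9×0.53×0.715 = 1.478 m³/s
Panel 3-4: Δb = 1.8 m, d̄ = (0.68+0.69)/2 = 0.685, v̄ = (0.88+0.91)/2 = 0.895 → q = 1.8×0.685×0.895 = 1.104 m³/s
Panel 4-5: Δb = 2.2 m, d̄ = (0.69+0.68)/2 = 0.685, v̄ = (0.91+0.68)/2 = 0.795 → q = 2.2×0.685×0.795 = 1.198 m³/s
Panel 5-6: Δb = 4.9 m, d̄ = (0.68+0.44)/2 = 0.56, v̄ = (0.68+0.68)/2 = 0.68 → q = 4.9×0.56×0.68 = 1.866 m³/s
Panel 6-7: Δb = 1 m, d̄ = (0.44+0.16)/2 = 0.3, v̄ = (0.68+0.30)/2 = 0.49 → q = 1×0.3×0.49 = 0.1470 m³/s
Q = Σ q = 6.057 m³/s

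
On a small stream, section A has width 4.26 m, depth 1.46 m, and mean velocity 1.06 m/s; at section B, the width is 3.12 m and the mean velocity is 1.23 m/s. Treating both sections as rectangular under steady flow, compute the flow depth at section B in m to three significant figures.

Q = A₁V₁ = (4.26×1.46) × 1.06 = 6.593 m³/s
d₂ = Q/(b₂ V₂) = 6.593/(3.12×1.23) = 1.718 m

1.72 m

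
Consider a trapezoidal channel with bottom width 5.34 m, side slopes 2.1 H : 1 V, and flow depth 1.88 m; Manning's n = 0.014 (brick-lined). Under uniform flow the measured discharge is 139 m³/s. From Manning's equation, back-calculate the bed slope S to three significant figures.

A = (b + z·y)·y = (5.34 + 2.1×1.88)×1.88 = 17.46 m²
P = b + 2y√(1+z²) = 5.34 + 2×1.88×√(1+2.1²) = 14.09 m
R = A/P = 17.46/14.09 = 1.240 m
S = (Q·n / (1·A·R^(2/3)))² = (139×0.014 / (1×17.46×1.154))² = 0.009326

0.00933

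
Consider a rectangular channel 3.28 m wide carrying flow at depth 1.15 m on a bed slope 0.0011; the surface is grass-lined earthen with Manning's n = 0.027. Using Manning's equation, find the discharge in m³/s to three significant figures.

A = b·y = 3.28 × 1.15 = 3.772 m²
P = b + 2y = 3.28 + 2×1.15 = 5.580 m
R = A/P = 3.772/5.580 = 0.6760 m
Q = (1/n)·A·R^(2/3)·S^(1/2) = (1/0.027) × 3.772 × 0.6760^(2/3) × 0.0011^(1/2) = 3.569 m³/s

3.57 m³/s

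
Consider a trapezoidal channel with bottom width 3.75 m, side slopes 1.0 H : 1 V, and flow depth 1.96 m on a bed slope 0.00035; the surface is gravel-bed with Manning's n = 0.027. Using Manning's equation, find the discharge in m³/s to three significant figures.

A = (b + z·y)·y = (3.75 + 1.0×1.96)×1.96 = 11.19 m²
P = b + 2y√(1+z²) = 3.75 + 2×1.96×√(1+1.0²) = 9.294 m
R = A/P = 11.19/9.294 = 1.204 m
Q = (1/n)·A·R^(2/3)·S^(1/2) = (1/0.027) × 11.19 × 1.204^(2/3) × 0.00035^(1/2) = 8.777 m³/s

8.78 m³/s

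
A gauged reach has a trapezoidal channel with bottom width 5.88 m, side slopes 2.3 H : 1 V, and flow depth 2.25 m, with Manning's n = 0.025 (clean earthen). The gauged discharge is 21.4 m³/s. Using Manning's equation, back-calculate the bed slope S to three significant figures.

A = (b + z·y)·y = (5.88 + 2.3×2.25)×2.25 = 24.87 m²
P = b + 2y√(1+z²) = 5.88 + 2×2.25×√(1+2.3²) = 17.17 m
R = A/P = 24.87/17.17 = 1.449 m
S = (Q·n / (1·A·R^(2/3)))² = (21.4×0.025 / (1×24.87×1.281))² = 0.0002821

0.000282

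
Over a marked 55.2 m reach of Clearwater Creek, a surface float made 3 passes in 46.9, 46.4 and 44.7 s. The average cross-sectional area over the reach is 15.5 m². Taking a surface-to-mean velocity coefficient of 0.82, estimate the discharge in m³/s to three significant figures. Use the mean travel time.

t̄ = (46.9 + 46.4 + 44.7) / 3 = 46 s
v_surface = L / t̄ = 55.2 / 46 = 1.200 m/s
v_mean = 0.82 × 1.200 = 0.9840 m/s
Q = A × v_mean = 15.5 × 0.9840 = 15.25 m³/s

15.3 m³/s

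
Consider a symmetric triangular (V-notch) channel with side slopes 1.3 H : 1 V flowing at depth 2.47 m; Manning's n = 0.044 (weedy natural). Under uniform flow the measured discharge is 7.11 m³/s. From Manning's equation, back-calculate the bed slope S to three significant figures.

0.00160

A = z·y² = 1.3×2.47² = 7.931 m²
P = 2y√(1+z²) = 2×2.47×√(1+1.3²) = 8.102 m
R = A/P = 7.931/8.102 = 0.9789 m
S = (Q·n / (1·A·R^(2/3)))² = (7.11×0.044 / (1×7.931×0.9859))² = 0.001601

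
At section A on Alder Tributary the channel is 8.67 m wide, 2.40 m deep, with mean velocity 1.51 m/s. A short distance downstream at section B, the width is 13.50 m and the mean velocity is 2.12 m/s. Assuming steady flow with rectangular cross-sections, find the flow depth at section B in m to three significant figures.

1.10 m

Q = A₁V₁ = (8.67×2.40) × 1.51 = 31.42 m³/s
d₂ = Q/(b₂ V₂) = 31.42/(13.50×2.12) = 1.098 m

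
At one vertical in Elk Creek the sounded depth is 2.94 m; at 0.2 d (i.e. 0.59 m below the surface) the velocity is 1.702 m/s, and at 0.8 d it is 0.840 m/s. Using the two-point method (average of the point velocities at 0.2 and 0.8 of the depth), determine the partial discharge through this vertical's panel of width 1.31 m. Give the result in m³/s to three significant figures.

v̄ = (1.702 + 0.840) / 2 = 1.271 m/s
q = v̄ × d × w = 1.271 × 2.94 × 1.31 = 4.895 m³/s

4.90 m³/s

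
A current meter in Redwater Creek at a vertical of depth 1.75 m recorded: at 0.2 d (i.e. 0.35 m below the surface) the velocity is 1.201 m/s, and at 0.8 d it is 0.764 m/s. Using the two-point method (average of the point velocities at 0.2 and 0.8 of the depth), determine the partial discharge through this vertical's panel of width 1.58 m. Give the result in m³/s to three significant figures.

2.72 m³/s

v̄ = (1.201 + 0.764) / 2 = 0.9825 m/s
q = v̄ × d × w = 0.9825 × 1.75 × 1.58 = 2.717 m³/s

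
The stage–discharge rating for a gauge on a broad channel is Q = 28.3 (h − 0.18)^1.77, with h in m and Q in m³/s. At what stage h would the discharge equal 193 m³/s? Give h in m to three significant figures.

3.14 m

h − h₀ = (Q/C)^(1/b) = (193/28.3)^(1/1.77) = 2.958 m
h = 0.18 + 2.958 = 3.138 m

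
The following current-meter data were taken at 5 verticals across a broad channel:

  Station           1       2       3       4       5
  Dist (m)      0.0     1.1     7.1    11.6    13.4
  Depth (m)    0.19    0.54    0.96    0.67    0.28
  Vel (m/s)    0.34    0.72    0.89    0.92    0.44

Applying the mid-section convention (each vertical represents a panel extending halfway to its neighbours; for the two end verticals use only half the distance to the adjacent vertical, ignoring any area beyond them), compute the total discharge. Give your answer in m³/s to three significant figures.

w_1 = (1.1 − 0.0)/2 = 0.55 m; q_1 = 0.34 × 0.19 × 0.55 = 0.03553 m³/s
w_2 = (7.1 − 0.0)/2 = 3.55 m; q_2 = 0.72 × 0.54 × 3.55 = 1.380 m³/s
w_3 = (11.6 − 1.1)/2 = 5.25 m; q_3 = 0.89 × 0.96 × 5.25 = 4.486 m³/s
w_4 = (13.4 − 7.1)/2 = 3.15 m; q_4 = 0.92 × 0.67 × 3.15 = 1.942 m³/s
w_5 = (13.4 − 11.6)/2 = 0.9 m; q_5 = 0.44 × 0.28 × 0.9 = 0.1109 m³/s
Q = Σ qᵢ = 7.954 m³/s

7.95 m³/s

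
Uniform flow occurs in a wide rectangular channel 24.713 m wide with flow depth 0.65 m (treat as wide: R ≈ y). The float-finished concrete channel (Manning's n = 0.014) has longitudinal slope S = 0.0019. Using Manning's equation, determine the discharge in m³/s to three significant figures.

37.5 m³/s

A = b·y = 24.713 × 0.65 = 16.06 m²
Wide channel: R ≈ y = 0.65 m
Q = (1/n)·A·R^(2/3)·S^(1/2) = (1/0.014) × 16.06 × 0.6500^(2/3) × 0.0019^(1/2) = 37.53 m³/s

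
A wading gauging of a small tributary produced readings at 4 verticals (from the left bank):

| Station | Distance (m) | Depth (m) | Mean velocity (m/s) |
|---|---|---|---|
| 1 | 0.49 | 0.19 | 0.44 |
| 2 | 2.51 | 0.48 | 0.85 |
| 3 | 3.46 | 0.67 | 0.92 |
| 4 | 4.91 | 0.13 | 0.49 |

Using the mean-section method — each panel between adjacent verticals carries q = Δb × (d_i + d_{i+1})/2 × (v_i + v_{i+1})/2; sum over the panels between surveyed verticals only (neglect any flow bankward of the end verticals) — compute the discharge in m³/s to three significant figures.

1.33 m³/s

Panel 1-2: Δb = 2.02 m, d̄ = (0.19+0.48)/2 = 0.335, v̄ = (0.44+0.85)/2 = 0.645 → q = 2.02×0.335×0.645 = 0.4365 m³/s
Panel 2-3: Δb = 0.95 m, d̄ = (0.48+0.67)/2 = 0.575, v̄ = (0.85+0.92)/2 = 0.885 → q = 0.95×0.575×0.885 = 0.4834 m³/s
Panel 3-4: Δb = 1.45 m, d̄ = (0.67+0.13)/2 = 0.4, v̄ = (0.92+0.49)/2 = 0.705 → q = 1.45×0.4×0.705 = 0.4089 m³/s
Q = Σ q = 1.329 m³/s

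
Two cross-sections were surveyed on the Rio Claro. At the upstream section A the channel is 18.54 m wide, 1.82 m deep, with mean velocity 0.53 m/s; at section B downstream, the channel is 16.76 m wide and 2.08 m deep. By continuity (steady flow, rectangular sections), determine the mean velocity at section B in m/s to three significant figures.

Q = A₁V₁ = (18.54×1.82) × 0.53 = 17.88 m³/s
A₂ = 16.76 × 2.08 = 34.86 m²
V₂ = Q/A₂ = 17.88/34.86 = 0.5130 m/s

0.513 m/s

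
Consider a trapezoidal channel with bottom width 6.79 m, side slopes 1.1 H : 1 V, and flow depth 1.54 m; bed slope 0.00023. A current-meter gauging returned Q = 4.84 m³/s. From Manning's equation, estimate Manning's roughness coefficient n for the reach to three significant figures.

0.0449

A = (b + z·y)·y = (6.79 + 1.1×1.54)×1.54 = 13.07 m²
P = b + 2y√(1+z²) = 6.79 + 2×1.54×√(1+1.1²) = 11.37 m
R = A/P = 13.07/11.37 = 1.149 m
n = (1/Q)·A·R^(2/3)·S^(1/2) = (1/4.84) × 13.07 × 1.097 × 0.01517 = 0.04492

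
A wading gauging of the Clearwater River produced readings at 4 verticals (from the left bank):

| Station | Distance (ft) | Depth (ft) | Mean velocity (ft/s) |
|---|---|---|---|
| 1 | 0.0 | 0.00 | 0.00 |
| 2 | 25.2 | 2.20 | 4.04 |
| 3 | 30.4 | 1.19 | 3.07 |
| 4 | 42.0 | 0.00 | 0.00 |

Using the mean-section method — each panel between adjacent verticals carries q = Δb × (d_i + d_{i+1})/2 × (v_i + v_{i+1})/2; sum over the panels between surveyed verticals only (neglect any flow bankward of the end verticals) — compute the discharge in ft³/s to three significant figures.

Panel 1-2: Δb = 25.2 ft, d̄ = (0.00+2.20)/2 = 1.1, v̄ = (0.00+4.04)/2 = 2.02 → q = 25.2×1.1×2.02 = 55.99 ft³/s
Panel 2-3: Δb = 5.2 ft, d̄ = (2.20+1.19)/2 = 1.695, v̄ = (4.04+3.07)/2 = 3.555 → q = 5.2×1.695×3.555 = 31.33 ft³/s
Panel 3-4: Δb = 11.6 ft, d̄ = (1.19+0.00)/2 = 0.595, v̄ = (3.07+0.00)/2 = 1.535 → q = 11.6×0.595×1.535 = 10.59 ft³/s
Q = Σ q = 97.92 ft³/s

97.9 ft³/s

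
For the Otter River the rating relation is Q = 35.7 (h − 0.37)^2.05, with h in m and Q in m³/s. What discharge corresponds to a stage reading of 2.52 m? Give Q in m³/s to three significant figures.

Q = 35.7 × (2.52 − 0.37)^2.05 = 35.7 × 2.15^2.05 = 171.5 m³/s

171 m³/s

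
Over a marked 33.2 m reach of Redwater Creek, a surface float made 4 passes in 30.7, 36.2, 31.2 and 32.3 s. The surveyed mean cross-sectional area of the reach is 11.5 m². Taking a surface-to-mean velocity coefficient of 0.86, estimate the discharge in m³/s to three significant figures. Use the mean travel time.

10.1 m³/s

t̄ = (30.7 + 36.2 + 31.2 + 32.3) / 4 = 32.6 s
v_surface = L / t̄ = 33.2 / 32.6 = 1.018 m/s
v_mean = 0.86 × 1.018 = 0.8758 m/s
Q = A × v_mean = 11.5 × 0.8758 = 10.07 m³/s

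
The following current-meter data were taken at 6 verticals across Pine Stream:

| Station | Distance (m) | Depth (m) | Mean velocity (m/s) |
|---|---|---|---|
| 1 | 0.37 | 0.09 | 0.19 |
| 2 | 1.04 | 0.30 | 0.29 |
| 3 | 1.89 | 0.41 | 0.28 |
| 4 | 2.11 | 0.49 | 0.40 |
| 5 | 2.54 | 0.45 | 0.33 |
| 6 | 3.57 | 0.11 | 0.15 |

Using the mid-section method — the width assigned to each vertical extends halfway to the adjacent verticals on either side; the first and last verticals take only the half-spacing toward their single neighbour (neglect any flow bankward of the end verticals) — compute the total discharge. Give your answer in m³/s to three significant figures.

0.314 m³/s

w_1 = (1.04 − 0.37)/2 = 0.335 m; q_1 = 0.19 × 0.09 × 0.335 = 0.005729 m³/s
w_2 = (1.89 − 0.37)/2 = 0.76 m; q_2 = 0.29 × 0.30 × 0.76 = 0.06612 m³/s
w_3 = (2.11 − 1.04)/2 = 0.535 m; q_3 = 0.28 × 0.41 × 0.535 = 0.06142 m³/s
w_4 = (2.54 − 1.89)/2 = 0.325 m; q_4 = 0.40 × 0.49 × 0.325 = 0.06370 m³/s
w_5 = (3.57 − 2.11)/2 = 0.73 m; q_5 = 0.33 × 0.45 × 0.73 = 0.1084 m³/s
w_6 = (3.57 − 2.54)/2 = 0.515 m; q_6 = 0.15 × 0.11 × 0.515 = 0.008498 m³/s
Q = Σ qᵢ = 0.3139 m³/s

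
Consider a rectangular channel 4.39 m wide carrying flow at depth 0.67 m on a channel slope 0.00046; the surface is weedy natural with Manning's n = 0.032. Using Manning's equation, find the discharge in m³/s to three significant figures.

1.26 m³/s

A = b·y = 4.39 × 0.67 = 2.941 m²
P = b + 2y = 4.39 + 2×0.67 = 5.730 m
R = A/P = 2.941/5.730 = 0.5133 m
Q = (1/n)·A·R^(2/3)·S^(1/2) = (1/0.032) × 2.941 × 0.5133^(2/3) × 0.00046^(1/2) = 1.264 m³/s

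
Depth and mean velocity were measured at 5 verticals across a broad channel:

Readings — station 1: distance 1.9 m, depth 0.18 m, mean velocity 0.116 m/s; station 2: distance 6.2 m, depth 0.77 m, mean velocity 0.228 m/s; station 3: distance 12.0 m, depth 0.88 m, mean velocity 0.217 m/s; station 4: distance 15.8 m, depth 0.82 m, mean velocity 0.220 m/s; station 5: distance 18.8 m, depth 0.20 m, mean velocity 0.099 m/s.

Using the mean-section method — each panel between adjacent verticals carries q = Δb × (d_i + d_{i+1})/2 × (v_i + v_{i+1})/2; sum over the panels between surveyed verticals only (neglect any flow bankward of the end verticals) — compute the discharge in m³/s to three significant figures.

2.37 m³/s

Panel 1-2: Δb = 4.3 m, d̄ = (0.18+0.77)/2 = 0.475, v̄ = (0.116+0.228)/2 = 0.172 → q = 4.3×0.475×0.172 = 0.3513 m³/s
Panel 2-3: Δb = 5.8 m, d̄ = (0.77+0.88)/2 = 0.825, v̄ = (0.228+0.217)/2 = 0.2225 → q = 5.8×0.825×0.2225 = 1.065 m³/s
Panel 3-4: Δb = 3.8 m, d̄ = (0.88+0.82)/2 = 0.85, v̄ = (0.217+0.220)/2 = 0.2185 → q = 3.8×0.85×0.2185 = 0.7058 m³/s
Panel 4-5: Δb = 3 m, d̄ = (0.82+0.20)/2 = 0.51, v̄ = (0.220+0.099)/2 = 0.1595 → q = 3×0.51×0.1595 = 0.2440 m³/s
Q = Σ q = 2.366 m³/s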